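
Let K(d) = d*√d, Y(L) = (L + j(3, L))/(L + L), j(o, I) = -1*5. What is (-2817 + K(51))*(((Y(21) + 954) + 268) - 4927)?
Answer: 73051383/7 - 1322549*√51/7 ≈ 9.0866e+6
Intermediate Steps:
j(o, I) = -5
Y(L) = (-5 + L)/(2*L) (Y(L) = (L - 5)/(L + L) = (-5 + L)/((2*L)) = (-5 + L)*(1/(2*L)) = (-5 + L)/(2*L))
K(d) = d^(3/2)
(-2817 + K(51))*(((Y(21) + 954) + 268) - 4927) = (-2817 + 51^(3/2))*((((½)*(-5 + 21)/21 + 954) + 268) - 4927) = (-2817 + 51*√51)*((((½)*(1/21)*16 + 954) + 268) - 4927) = (-2817 + 51*√51)*(((8/21 + 954) + 268) - 4927) = (-2817 + 51*√51)*((20042/21 + 268) - 4927) = (-2817 + 51*√51)*(25670/21 - 4927) = (-2817 + 51*√51)*(-77797/21) = 73051383/7 - 1322549*√51/7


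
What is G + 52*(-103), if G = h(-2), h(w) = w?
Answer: -5358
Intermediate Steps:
G = -2
G + 52*(-103) = -2 + 52*(-103) = -2 - 5356 = -5358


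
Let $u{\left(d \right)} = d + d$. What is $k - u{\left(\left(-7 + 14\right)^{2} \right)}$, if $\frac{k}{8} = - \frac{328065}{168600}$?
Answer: $- \frac{159561}{1405} \approx -113.57$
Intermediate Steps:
$u{\left(d \right)} = 2 d$
$k = - \frac{21871}{1405}$ ($k = 8 \left(- \frac{328065}{168600}\right) = 8 \left(\left(-328065\right) \frac{1}{168600}\right) = 8 \left(- \frac{21871}{11240}\right) = - \frac{21871}{1405} \approx -15.567$)
$k - u{\left(\left(-7 + 14\right)^{2} \right)} = - \frac{21871}{1405} - 2 \left(-7 + 14\right)^{2} = - \frac{21871}{1405} - 2 \cdot 7^{2} = - \frac{21871}{1405} - 2 \cdot 49 = - \frac{21871}{1405} - 98 = - \frac{159561}{1405}$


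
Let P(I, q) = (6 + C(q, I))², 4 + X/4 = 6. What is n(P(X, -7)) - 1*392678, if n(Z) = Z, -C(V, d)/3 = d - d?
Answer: -392642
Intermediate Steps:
X = 8 (X = -16 + 4*6 = -16 + 24 = 8)
C(V, d) = 0 (C(V, d) = -3*(d - d) = -3*0 = 0)
P(I, q) = 36 (P(I, q) = (6 + 0)² = 6² = 36)
n(P(X, -7)) - 1*392678 = 36 - 1*392678 = 36 - 392678 = -392642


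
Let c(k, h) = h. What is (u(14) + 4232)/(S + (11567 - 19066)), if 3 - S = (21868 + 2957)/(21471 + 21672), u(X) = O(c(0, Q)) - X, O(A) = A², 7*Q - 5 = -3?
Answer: -2972351366/5282604299 ≈ -0.56267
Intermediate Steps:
Q = 2/7 (Q = 5/7 + (⅐)*(-3) = 5/7 - 3/7 = 2/7 ≈ 0.28571)
u(X) = 4/49 - X (u(X) = (2/7)² - X = 4/49 - X)
S = 34868/14381 (S = 3 - (21868 + 2957)/(21471 + 21672) = 3 - 24825/43143 = 3 - 1*8275/14381 = 3 - 8275/14381 = 34868/14381 ≈ 2.4246)
(u(14) + 4232)/(S + (11567 - 19066)) = ((4/49 - 1*14) + 4232)/(34868/14381 + (11567 - 19066)) = ((4/49 - 14) + 4232)/(34868/14381 - 7499) = (-682/49 + 4232)/(-107808251/14381) = (206686/49)*(-14381/107808251) = -2972351366/5282604299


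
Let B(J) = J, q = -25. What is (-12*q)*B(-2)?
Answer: -600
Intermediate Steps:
(-12*q)*B(-2) = -12*(-25)*(-2) = 300*(-2) = -600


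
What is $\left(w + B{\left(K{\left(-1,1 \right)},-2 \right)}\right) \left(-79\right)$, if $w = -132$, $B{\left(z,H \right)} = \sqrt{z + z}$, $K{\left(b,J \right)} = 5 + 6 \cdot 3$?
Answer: $10428 - 79 \sqrt{46} \approx 9892.2$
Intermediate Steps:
$K{\left(b,J \right)} = 23$ ($K{\left(b,J \right)} = 5 + 18 = 23$)
$B{\left(z,H \right)} = \sqrt{2} \sqrt{z}$ ($B{\left(z,H \right)} = \sqrt{2 z} = \sqrt{2} \sqrt{z}$)
$\left(w + B{\left(K{\left(-1,1 \right)},-2 \right)}\right) \left(-79\right) = \left(-132 + \sqrt{2} \sqrt{23}\right) \left(-79\right) = \left(-132 + \sqrt{46}\right) \left(-79\right) = 10428 - 79 \sqrt{46}$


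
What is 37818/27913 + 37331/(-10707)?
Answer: -637102877/298864491 ≈ -2.1317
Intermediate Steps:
37818/27913 + 37331/(-10707) = 37818*(1/27913) + 37331*(-1/10707) = 37818/27913 - 37331/10707 = -637102877/298864491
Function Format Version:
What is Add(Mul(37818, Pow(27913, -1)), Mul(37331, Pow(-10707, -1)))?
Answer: Rational(-637102877, 298864491) ≈ -2.1317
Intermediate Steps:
Add(Mul(37818, Pow(27913, -1)), Mul(37331, Pow(-10707, -1))) = Add(Mul(37818, Rational(1, 27913)), Mul(37331, Rational(-1, 10707))) = Add(Rational(37818, 27913), Rational(-37331, 10707)) = Rational(-637102877, 298864491)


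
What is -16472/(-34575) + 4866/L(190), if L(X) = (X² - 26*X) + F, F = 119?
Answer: 683469638/1081471425 ≈ 0.63198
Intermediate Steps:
L(X) = 119 + X² - 26*X (L(X) = (X² - 26*X) + 119 = 119 + X² - 26*X)
-16472/(-34575) + 4866/L(190) = -16472/(-34575) + 4866/(119 + 190² - 26*190) = -16472*(-1/34575) + 4866/(119 + 36100 - 4940) = 16472/34575 + 4866/31279 = 683469638/1081471425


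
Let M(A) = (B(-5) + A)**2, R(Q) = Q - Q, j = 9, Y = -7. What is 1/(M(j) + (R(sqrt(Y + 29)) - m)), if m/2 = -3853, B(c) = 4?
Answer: 1/7875 ≈ 0.00012698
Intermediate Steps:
R(Q) = 0
m = -7706 (m = 2*(-3853) = -7706)
M(A) = (4 + A)**2
1/(M(j) + (R(sqrt(Y + 29)) - m)) = 1/((4 + 9)**2 + (0 - 1*(-7706))) = 1/(13**2 + (0 + 7706)) = 1/(169 + 7706) = 1/7875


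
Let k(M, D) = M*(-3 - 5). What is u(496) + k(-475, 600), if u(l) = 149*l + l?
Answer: 78200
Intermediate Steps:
u(l) = 150*l
k(M, D) = -8*M (k(M, D) = M*(-8) = -8*M)
u(496) + k(-475, 600) = 150*496 - 8*(-475) = 74400 + 3800 = 78200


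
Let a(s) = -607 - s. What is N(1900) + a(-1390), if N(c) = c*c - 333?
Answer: 3610450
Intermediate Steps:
N(c) = -333 + c**2 (N(c) = c**2 - 333 = -333 + c**2)
N(1900) + a(-1390) = (-333 + 1900**2) + (-607 - 1*(-1390)) = (-333 + 3610000) + (-607 + 1390) = 3609667 + 783 = 3610450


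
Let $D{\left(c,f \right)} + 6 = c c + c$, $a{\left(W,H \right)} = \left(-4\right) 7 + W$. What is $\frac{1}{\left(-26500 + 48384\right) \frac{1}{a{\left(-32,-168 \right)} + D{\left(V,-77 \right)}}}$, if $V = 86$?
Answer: $\frac{1854}{5471} \approx 0.33888$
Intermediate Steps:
$a{\left(W,H \right)} = -28 + W$
$D{\left(c,f \right)} = -6 + c + c^{2}$ ($D{\left(c,f \right)} = -6 + \left(c c + c\right) = -6 + \left(c^{2} + c\right) = -6 + \left(c + c^{2}\right) = -6 + c + c^{2}$)
$\frac{1}{\left(-26500 + 48384\right) \frac{1}{a{\left(-32,-168 \right)} + D{\left(V,-77 \right)}}} = \frac{1}{\left(-26500 + 48384\right) \frac{1}{\left(-28 - 32\right) + \left(-6 + 86 + 86^{2}\right)}} = \frac{1}{21884 \frac{1}{-60 + \left(-6 + 86 + 7396\right)}} = \frac{1}{21884 \frac{1}{-60 + 7476}} = \frac{1}{21884 \cdot \frac{1}{7416}} = \frac{1}{\frac{5471}{1854}} = \frac{1854}{5471}$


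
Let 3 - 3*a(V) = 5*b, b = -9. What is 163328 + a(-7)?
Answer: 163344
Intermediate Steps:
a(V) = 16 (a(V) = 1 - 5*(-9)/3 = 1 - ⅓*(-45) = 1 + 15 = 16)
163328 + a(-7) = 163328 + 16 = 163344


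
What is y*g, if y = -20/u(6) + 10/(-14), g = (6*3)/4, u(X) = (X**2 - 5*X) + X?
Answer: -75/7 ≈ -10.714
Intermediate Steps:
u(X) = X**2 - 4*X
g = 9/2 (g = 18*(1/4) = 9/2 ≈ 4.5000)
y = -50/21 (y = -20*1/(6*(-4 + 6)) + 10/(-14) = -20/(6*2) + 10*(-1/14) = -20/12 - 5/7 = -20*1/12 - 5/7 = -5/3 - 5/7 = -50/21 ≈ -2.3810)
y*g = -50/21*9/2 = -75/7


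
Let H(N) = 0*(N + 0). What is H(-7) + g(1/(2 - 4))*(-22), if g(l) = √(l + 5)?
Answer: -33*√2 ≈ -46.669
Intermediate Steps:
g(l) = √(5 + l)
H(N) = 0 (H(N) = 0*N = 0)
H(-7) + g(1/(2 - 4))*(-22) = 0 + √(5 + 1/(2 - 4))*(-22) = 0 + √(5 + 1/(-2))*(-22) = 0 + √(5 - ½)*(-22) = 0 + √(9/2)*(-22) = 0 + (3*√2/2)*(-22) = 0 - 33*√2 = -33*√2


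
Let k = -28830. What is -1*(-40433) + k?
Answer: 11603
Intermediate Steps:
-1*(-40433) + k = -1*(-40433) - 28830 = 40433 - 28830 = 11603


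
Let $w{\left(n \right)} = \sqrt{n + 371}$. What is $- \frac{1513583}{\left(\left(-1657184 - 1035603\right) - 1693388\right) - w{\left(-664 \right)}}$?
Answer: $\frac{6638839915025}{19238531130918} - \frac{1513583 i \sqrt{293}}{19238531130918} \approx 0.34508 - 1.3467 \cdot 10^{-6} i$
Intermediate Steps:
$w{\left(n \right)} = \sqrt{371 + n}$
$- \frac{1513583}{\left(\left(-1657184 - 1035603\right) - 1693388\right) - w{\left(-664 \right)}} = - \frac{1513583}{\left(\left(-1657184 - 1035603\right) - 1693388\right) - \sqrt{371 - 664}} = - \frac{1513583}{\left(-2692787 - 1693388\right) - \sqrt{-293}} = - \frac{1513583}{-4386175 - i \sqrt{293}}$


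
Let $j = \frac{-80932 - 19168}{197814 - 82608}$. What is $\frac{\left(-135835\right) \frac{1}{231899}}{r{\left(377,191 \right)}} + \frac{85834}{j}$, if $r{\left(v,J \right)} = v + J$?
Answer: $- \frac{3578329116555977}{36222623800} \approx -98787.0$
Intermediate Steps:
$r{\left(v,J \right)} = J + v$
$j = - \frac{550}{633}$ ($j = - \frac{100100}{115206} = \left(-100100\right) \frac{1}{115206} = - \frac{550}{633} \approx -0.86888$)
$\frac{\left(-135835\right) \frac{1}{231899}}{r{\left(377,191 \right)}} + \frac{85834}{j} = \frac{\left(-135835\right) \frac{1}{231899}}{191 + 377} + \frac{85834}{- \frac{550}{633}} = \frac{\left(-135835\right) \frac{1}{231899}}{568} + 85834 \left(- \frac{633}{550}\right) = \left(- \frac{135835}{231899}\right) \frac{1}{568} - \frac{27166461}{275} = - \frac{135835}{131718632} - \frac{27166461}{275} = - \frac{3578329116555977}{36222623800}$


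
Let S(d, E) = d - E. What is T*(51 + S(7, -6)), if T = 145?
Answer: 9280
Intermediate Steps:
T*(51 + S(7, -6)) = 145*(51 + (7 - 1*(-6))) = 145*(51 + (7 + 6)) = 145*(51 + 13) = 145*64 = 9280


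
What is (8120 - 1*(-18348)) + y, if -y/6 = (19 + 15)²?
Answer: 19532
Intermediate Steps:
y = -6936 (y = -6*(19 + 15)² = -6*34² = -6*1156 = -6936)
(8120 - 1*(-18348)) + y = (8120 - 1*(-18348)) - 6936 = (8120 + 18348) - 6936 = 26468 - 6936 = 19532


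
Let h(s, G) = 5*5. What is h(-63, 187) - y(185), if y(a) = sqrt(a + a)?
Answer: 25 - sqrt(370) ≈ 5.7646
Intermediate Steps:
h(s, G) = 25
y(a) = sqrt(2)*sqrt(a) (y(a) = sqrt(2*a) = sqrt(2)*sqrt(a))
h(-63, 187) - y(185) = 25 - sqrt(2)*sqrt(185) = 25 - sqrt(370)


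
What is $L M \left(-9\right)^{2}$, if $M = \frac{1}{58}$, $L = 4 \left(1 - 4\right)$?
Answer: $- \frac{486}{29} \approx -16.759$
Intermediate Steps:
$L = -12$ ($L = 4 \left(-3\right) = -12$)
$M = \frac{1}{58} \approx 0.017241$
$L M \left(-9\right)^{2} = \left(-12\right) \frac{1}{58} \left(-9\right)^{2} = \left(- \frac{6}{29}\right) 81 = - \frac{486}{29}$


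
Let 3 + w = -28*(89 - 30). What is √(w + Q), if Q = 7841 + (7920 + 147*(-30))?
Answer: 4*√606 ≈ 98.468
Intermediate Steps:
Q = 11351 (Q = 7841 + (7920 - 4410) = 7841 + 3510 = 11351)
w = -1655 (w = -3 - 28*(89 - 30) = -3 - 28*59 = -3 - 1652 = -1655)
√(w + Q) = √(-1655 + 11351) = √9696 = 4*√606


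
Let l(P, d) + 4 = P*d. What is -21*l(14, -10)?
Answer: 3024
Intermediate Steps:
l(P, d) = -4 + P*d
-21*l(14, -10) = -21*(-4 + 14*(-10)) = -21*(-4 - 140) = -21*(-144) = 3024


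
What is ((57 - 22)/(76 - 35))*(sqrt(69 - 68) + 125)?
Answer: 4410/41 ≈ 107.56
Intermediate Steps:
((57 - 22)/(76 - 35))*(sqrt(69 - 68) + 125) = (35/41)*(sqrt(1) + 125) = (35*(1/41))*(1 + 125) = (35/41)*126 = 4410/41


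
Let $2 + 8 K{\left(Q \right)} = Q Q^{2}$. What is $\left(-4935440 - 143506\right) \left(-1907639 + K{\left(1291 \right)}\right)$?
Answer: $- \frac{5425391209301961}{4} \approx -1.3563 \cdot 10^{15}$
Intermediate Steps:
$K{\left(Q \right)} = - \frac{1}{4} + \frac{Q^{3}}{8}$ ($K{\left(Q \right)} = - \frac{1}{4} + \frac{Q Q^{2}}{8} = - \frac{1}{4} + \frac{Q^{3}}{8}$)
$\left(-4935440 - 143506\right) \left(-1907639 + K{\left(1291 \right)}\right) = \left(-4935440 - 143506\right) \left(-1907639 - \left(\frac{1}{4} - \frac{1291^{3}}{8}\right)\right) = - 5078946 \left(-1907639 + \left(- \frac{1}{4} + \frac{1}{8} \cdot 2151685171\right)\right) = - 5078946 \left(-1907639 + \left(- \frac{1}{4} + \frac{2151685171}{8}\right)\right) = - 5078946 \left(-1907639 + \frac{2151685169}{8}\right) = \left(-5078946\right) \frac{2136424057}{8} = - \frac{5425391209301961}{4}$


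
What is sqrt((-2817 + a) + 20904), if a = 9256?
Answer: sqrt(27343) ≈ 165.36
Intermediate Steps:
sqrt((-2817 + a) + 20904) = sqrt((-2817 + 9256) + 20904) = sqrt(6439 + 20904) = sqrt(27343)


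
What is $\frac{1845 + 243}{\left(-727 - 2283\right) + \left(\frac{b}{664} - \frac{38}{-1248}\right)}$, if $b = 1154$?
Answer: $- \frac{108141696}{155802331} \approx -0.6941$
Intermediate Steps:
$\frac{1845 + 243}{\left(-727 - 2283\right) + \left(\frac{b}{664} - \frac{38}{-1248}\right)} = \frac{1845 + 243}{\left(-727 - 2283\right) + \left(\frac{1154}{664} - \frac{38}{-1248}\right)} = \frac{2088}{-3010 + \left(1154 \cdot \frac{1}{664} - - \frac{19}{624}\right)} = \frac{2088}{-3010 + \left(\frac{577}{332} + \frac{19}{624}\right)} = \frac{2088}{-3010 + \frac{91589}{51792}} = \frac{2088}{- \frac{155802331}{51792}} = 2088 \left(- \frac{51792}{155802331}\right) = - \frac{108141696}{155802331}$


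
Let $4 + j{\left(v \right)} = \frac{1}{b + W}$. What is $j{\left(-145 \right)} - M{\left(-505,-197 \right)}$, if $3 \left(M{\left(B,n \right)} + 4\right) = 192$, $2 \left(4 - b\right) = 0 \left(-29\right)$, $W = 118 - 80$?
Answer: $- \frac{2687}{42} \approx -63.976$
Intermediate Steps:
$W = 38$ ($W = 118 - 80 = 38$)
$b = 4$ ($b = 4 - \frac{0 \left(-29\right)}{2} = 4 - 0 = 4 + 0 = 4$)
$j{\left(v \right)} = - \frac{167}{42}$ ($j{\left(v \right)} = -4 + \frac{1}{4 + 38} = -4 + \frac{1}{42} = - \frac{167}{42}$)
$M{\left(B,n \right)} = 60$ ($M{\left(B,n \right)} = -4 + \frac{1}{3} \cdot 192 = -4 + 64 = 60$)
$j{\left(-145 \right)} - M{\left(-505,-197 \right)} = - \frac{167}{42} - 60 = - \frac{2687}{42}$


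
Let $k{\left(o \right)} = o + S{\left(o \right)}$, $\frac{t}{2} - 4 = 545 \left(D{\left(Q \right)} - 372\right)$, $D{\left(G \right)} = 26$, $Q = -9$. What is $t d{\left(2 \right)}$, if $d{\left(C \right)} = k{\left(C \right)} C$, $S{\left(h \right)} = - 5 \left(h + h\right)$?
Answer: $13576752$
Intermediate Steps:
$S{\left(h \right)} = - 10 h$ ($S{\left(h \right)} = - 5 \cdot 2 h = - 10 h$)
$t = -377132$ ($t = 8 + 2 \cdot 545 \left(26 - 372\right) = 8 + 2 \cdot 545 \left(-346\right) = 8 + 2 \left(-188570\right) = 8 - 377140 = -377132$)
$k{\left(o \right)} = - 9 o$ ($k{\left(o \right)} = o - 10 o = - 9 o$)
$d{\left(C \right)} = - 9 C^{2}$ ($d{\left(C \right)} = - 9 C C = - 9 C^{2}$)
$t d{\left(2 \right)} = - 377132 \left(- 9 \cdot 2^{2}\right) = - 377132 \left(\left(-9\right) 4\right) = \left(-377132\right) \left(-36\right) = 13576752$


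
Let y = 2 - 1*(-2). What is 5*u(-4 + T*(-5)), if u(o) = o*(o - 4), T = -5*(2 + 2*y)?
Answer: 297660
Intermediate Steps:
y = 4 (y = 2 + 2 = 4)
T = -50 (T = -5*(2 + 2*4) = -5*(2 + 8) = -5*10 = -50)
u(o) = o*(-4 + o)
5*u(-4 + T*(-5)) = 5*((-4 - 50*(-5))*(-4 + (-4 - 50*(-5)))) = 5*((-4 + 250)*(-4 + (-4 + 250))) = 5*(246*(-4 + 246)) = 5*(246*242) = 5*59532 = 297660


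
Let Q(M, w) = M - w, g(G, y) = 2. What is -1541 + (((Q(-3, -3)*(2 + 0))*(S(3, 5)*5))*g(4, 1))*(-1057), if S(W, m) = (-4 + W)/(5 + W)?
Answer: -1541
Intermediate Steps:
S(W, m) = (-4 + W)/(5 + W)
-1541 + (((Q(-3, -3)*(2 + 0))*(S(3, 5)*5))*g(4, 1))*(-1057) = -1541 + ((((-3 - 1*(-3))*(2 + 0))*(((-4 + 3)/(5 + 3))*5))*2)*(-1057) = -1541 + ((((-3 + 3)*2)*((-1/8)*5))*2)*(-1057) = -1541 + (((0*2)*(((1/8)*(-1))*5))*2)*(-1057) = -1541 + ((0*(-1/8*5))*2)*(-1057) = -1541 + ((0*(-5/8))*2)*(-1057) = -1541 + (0*2)*(-1057) = -1541 + 0*(-1057) = -1541 + 0 = -1541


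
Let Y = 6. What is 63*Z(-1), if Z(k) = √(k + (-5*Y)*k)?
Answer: 63*√29 ≈ 339.27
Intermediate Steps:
Z(k) = √29*√(-k) (Z(k) = √(k + (-5*6)*k) = √(k - 30*k) = √(-29*k) = √29*√(-k))
63*Z(-1) = 63*(√29*√(-1*(-1))) = 63*(√29*√1) = 63*(√29*1) = 63*√29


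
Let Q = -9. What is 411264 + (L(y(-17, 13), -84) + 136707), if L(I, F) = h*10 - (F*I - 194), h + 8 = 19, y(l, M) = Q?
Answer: 547519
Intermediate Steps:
y(l, M) = -9
h = 11 (h = -8 + 19 = 11)
L(I, F) = 304 - F*I (L(I, F) = 11*10 - (F*I - 194) = 110 - (-194 + F*I) = 110 + (194 - F*I) = 304 - F*I)
411264 + (L(y(-17, 13), -84) + 136707) = 411264 + ((304 - 1*(-84)*(-9)) + 136707) = 411264 + ((304 - 756) + 136707) = 411264 + (-452 + 136707) = 411264 + 136255 = 547519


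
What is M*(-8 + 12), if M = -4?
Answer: -16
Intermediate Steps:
M*(-8 + 12) = -4*(-8 + 12) = -4*4 = -16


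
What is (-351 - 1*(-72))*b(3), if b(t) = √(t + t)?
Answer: -279*√6 ≈ -683.41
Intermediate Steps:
b(t) = √2*√t (b(t) = √(2*t) = √2*√t)
(-351 - 1*(-72))*b(3) = (-351 - 1*(-72))*(√2*√3) = (-351 + 72)*√6 = -279*√6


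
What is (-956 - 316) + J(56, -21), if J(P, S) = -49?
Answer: -1321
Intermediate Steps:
(-956 - 316) + J(56, -21) = (-956 - 316) - 49 = -1272 - 49 = -1321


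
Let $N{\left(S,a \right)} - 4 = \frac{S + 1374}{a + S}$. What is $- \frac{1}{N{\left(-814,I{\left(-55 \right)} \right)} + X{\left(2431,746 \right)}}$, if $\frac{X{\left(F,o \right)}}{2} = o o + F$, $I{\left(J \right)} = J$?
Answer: $- \frac{869}{971452802} \approx -8.9454 \cdot 10^{-7}$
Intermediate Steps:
$X{\left(F,o \right)} = 2 F + 2 o^{2}$ ($X{\left(F,o \right)} = 2 \left(o o + F\right) = 2 \left(o^{2} + F\right) = 2 \left(F + o^{2}\right) = 2 F + 2 o^{2}$)
$N{\left(S,a \right)} = 4 + \frac{1374 + S}{S + a}$ ($N{\left(S,a \right)} = 4 + \frac{S + 1374}{a + S} = 4 + \frac{1374 + S}{S + a}$)
$- \frac{1}{N{\left(-814,I{\left(-55 \right)} \right)} + X{\left(2431,746 \right)}} = - \frac{1}{\frac{1374 + 4 \left(-55\right) + 5 \left(-814\right)}{-814 - 55} + \left(2 \cdot 2431 + 2 \cdot 746^{2}\right)} = - \frac{1}{\frac{1374 - 220 - 4070}{-869} + \left(4862 + 2 \cdot 556516\right)} = - \frac{1}{\left(- \frac{1}{869}\right) \left(-2916\right) + \left(4862 + 1113032\right)} = - \frac{1}{\frac{2916}{869} + 1117894} = - \frac{1}{\frac{971452802}{869}} = \left(-1\right) \frac{869}{971452802} = - \frac{869}{971452802}$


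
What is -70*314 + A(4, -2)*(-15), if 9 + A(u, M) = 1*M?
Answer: -21815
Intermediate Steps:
A(u, M) = -9 + M (A(u, M) = -9 + 1*M = -9 + M)
-70*314 + A(4, -2)*(-15) = -70*314 + (-9 - 2)*(-15) = -21980 - 11*(-15) = -21980 + 165 = -21815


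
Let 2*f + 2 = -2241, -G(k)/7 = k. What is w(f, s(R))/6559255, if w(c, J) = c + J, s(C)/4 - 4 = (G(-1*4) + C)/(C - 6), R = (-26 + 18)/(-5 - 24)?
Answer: -186793/1088836330 ≈ -0.00017155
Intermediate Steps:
G(k) = -7*k
R = 8/29 (R = -8/(-29) = -8*(-1/29) = 8/29 ≈ 0.27586)
s(C) = 16 + 4*(28 + C)/(-6 + C) (s(C) = 16 + 4*((-(-7)*4 + C)/(C - 6)) = 16 + 4*((-7*(-4) + C)/(-6 + C)) = 16 + 4*((28 + C)/(-6 + C)) = 16 + 4*(28 + C)/(-6 + C))
f = -2243/2 (f = -1 + (½)*(-2241) = -1 - 2241/2 = -2243/2 ≈ -1121.5)
w(c, J) = J + c
w(f, s(R))/6559255 = (4*(4 + 5*(8/29))/(-6 + 8/29) - 2243/2)/6559255 = (4*(4 + 40/29)/(-166/29) - 2243/2)*(1/6559255) = (4*(-29/166)*(156/29) - 2243/2)*(1/6559255) = (-312/83 - 2243/2)*(1/6559255) = -186793/166*1/6559255 = -186793/1088836330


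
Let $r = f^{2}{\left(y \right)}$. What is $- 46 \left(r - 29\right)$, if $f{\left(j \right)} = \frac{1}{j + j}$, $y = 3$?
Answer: $\frac{23989}{18} \approx 1332.7$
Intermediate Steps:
$f{\left(j \right)} = \frac{1}{2 j}$
$r = \frac{1}{36}$ ($r = \left(\frac{1}{2 \cdot 3}\right)^{2} = \left(\frac{1}{2} \cdot \frac{1}{3}\right)^{2} = \left(\frac{1}{6}\right)^{2} = \frac{1}{36} \approx 0.027778$)
$- 46 \left(r - 29\right) = - 46 \left(\frac{1}{36} - 29\right) = \left(-46\right) \left(- \frac{1043}{36}\right) = \frac{23989}{18}$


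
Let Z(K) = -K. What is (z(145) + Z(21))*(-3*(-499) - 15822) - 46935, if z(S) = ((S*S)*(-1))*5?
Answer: 1506169515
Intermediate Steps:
z(S) = -5*S² (z(S) = (S²*(-1))*5 = -S²*5 = -5*S²)
(z(145) + Z(21))*(-3*(-499) - 15822) - 46935 = (-5*145² - 1*21)*(-3*(-499) - 15822) - 46935 = (-5*21025 - 21)*(1497 - 15822) - 46935 = (-105125 - 21)*(-14325) - 46935 = -105146*(-14325) - 46935 = 1506216450 - 46935 = 1506169515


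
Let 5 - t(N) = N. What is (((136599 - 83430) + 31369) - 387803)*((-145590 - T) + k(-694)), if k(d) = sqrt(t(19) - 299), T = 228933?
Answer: 113579717595 - 303265*I*sqrt(313) ≈ 1.1358e+11 - 5.3653e+6*I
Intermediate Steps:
t(N) = 5 - N
k(d) = I*sqrt(313) (k(d) = sqrt((5 - 1*19) - 299) = sqrt((5 - 19) - 299) = sqrt(-14 - 299) = sqrt(-313) = I*sqrt(313))
(((136599 - 83430) + 31369) - 387803)*((-145590 - T) + k(-694)) = (((136599 - 83430) + 31369) - 387803)*((-145590 - 1*228933) + I*sqrt(313)) = ((53169 + 31369) - 387803)*((-145590 - 228933) + I*sqrt(313)) = (84538 - 387803)*(-374523 + I*sqrt(313)) = -303265*(-374523 + I*sqrt(313)) = 113579717595 - 303265*I*sqrt(313)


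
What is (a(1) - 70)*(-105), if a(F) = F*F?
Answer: 7245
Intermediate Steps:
a(F) = F²
(a(1) - 70)*(-105) = (1² - 70)*(-105) = (1 - 70)*(-105) = -69*(-105) = 7245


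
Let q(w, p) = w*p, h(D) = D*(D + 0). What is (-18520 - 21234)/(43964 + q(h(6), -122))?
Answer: -1529/1522 ≈ -1.0046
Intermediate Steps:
h(D) = D² (h(D) = D*D = D²)
q(w, p) = p*w
(-18520 - 21234)/(43964 + q(h(6), -122)) = (-18520 - 21234)/(43964 - 122*6²) = -39754/(43964 - 122*36) = -39754/(43964 - 4392) = -39754/39572 = -39754*1/39572 = -1529/1522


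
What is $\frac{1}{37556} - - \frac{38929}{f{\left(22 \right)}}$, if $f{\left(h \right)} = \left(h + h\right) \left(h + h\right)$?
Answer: $\frac{33227715}{1652464} \approx 20.108$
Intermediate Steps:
$f{\left(h \right)} = 4 h^{2}$ ($f{\left(h \right)} = 2 h 2 h = 4 h^{2}$)
$\frac{1}{37556} - - \frac{38929}{f{\left(22 \right)}} = \frac{1}{37556} - - \frac{38929}{4 \cdot 22^{2}} = \frac{1}{37556} - - \frac{38929}{4 \cdot 484} = \frac{1}{37556} - - \frac{38929}{1936} = \frac{1}{37556} - \left(-38929\right) \frac{1}{1936} = \frac{1}{37556} - - \frac{3539}{176} = \frac{1}{37556} + \frac{3539}{176} = \frac{33227715}{1652464}$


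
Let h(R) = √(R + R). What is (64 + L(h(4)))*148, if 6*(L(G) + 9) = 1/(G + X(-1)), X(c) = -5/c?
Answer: 415510/51 - 148*√2/51 ≈ 8143.1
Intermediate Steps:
h(R) = √2*√R (h(R) = √(2*R) = √2*√R)
L(G) = -9 + 1/(6*(5 + G)) (L(G) = -9 + 1/(6*(G - 5/(-1))) = -9 + 1/(6*(G - 5*(-1))) = -9 + 1/(6*(G + 5)) = -9 + 1/(6*(5 + G)))
(64 + L(h(4)))*148 = (64 + (-269 - 54*√2*√4)/(6*(5 + √2*√4)))*148 = (64 + (-269 - 54*√2*2)/(6*(5 + √2*2)))*148 = (64 + (-269 - 108*√2)/(6*(5 + 2*√2)))*148 = 9472 + 74*(-269 - 108*√2)/(3*(5 + 2*√2))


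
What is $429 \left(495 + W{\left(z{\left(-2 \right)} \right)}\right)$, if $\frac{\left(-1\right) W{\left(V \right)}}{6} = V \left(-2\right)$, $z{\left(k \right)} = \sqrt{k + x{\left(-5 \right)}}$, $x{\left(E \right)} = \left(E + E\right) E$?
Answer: $212355 + 20592 \sqrt{3} \approx 2.4802 \cdot 10^{5}$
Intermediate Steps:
$x{\left(E \right)} = 2 E^{2}$ ($x{\left(E \right)} = 2 E E = 2 E^{2}$)
$z{\left(k \right)} = \sqrt{50 + k}$ ($z{\left(k \right)} = \sqrt{k + 2 \left(-5\right)^{2}} = \sqrt{k + 2 \cdot 25} = \sqrt{k + 50} = \sqrt{50 + k}$)
$W{\left(V \right)} = 12 V$ ($W{\left(V \right)} = - 6 V \left(-2\right) = - 6 \left(- 2 V\right) = 12 V$)
$429 \left(495 + W{\left(z{\left(-2 \right)} \right)}\right) = 429 \left(495 + 12 \sqrt{50 - 2}\right) = 429 \left(495 + 12 \sqrt{48}\right) = 429 \left(495 + 12 \cdot 4 \sqrt{3}\right) = 429 \left(495 + 48 \sqrt{3}\right) = 212355 + 20592 \sqrt{3}$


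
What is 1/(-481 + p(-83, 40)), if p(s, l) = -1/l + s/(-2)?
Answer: -40/17581 ≈ -0.0022752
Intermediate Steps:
p(s, l) = -1/l - s/2 (p(s, l) = -1/l + s*(-½) = -1/l - s/2)
1/(-481 + p(-83, 40)) = 1/(-481 + (-1/40 - ½*(-83))) = 1/(-481 + (-1*1/40 + 83/2)) = 1/(-481 + (-1/40 + 83/2)) = 1/(-481 + 1659/40) = 1/(-17581/40) = -40/17581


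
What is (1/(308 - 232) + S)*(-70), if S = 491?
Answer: -1306095/38 ≈ -34371.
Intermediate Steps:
(1/(308 - 232) + S)*(-70) = (1/(308 - 232) + 491)*(-70) = (1/76 + 491)*(-70) = (37317/76)*(-70) = -1306095/38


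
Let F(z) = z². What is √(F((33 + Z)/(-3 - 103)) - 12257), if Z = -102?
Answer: I*√137714891/106 ≈ 110.71*I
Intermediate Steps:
√(F((33 + Z)/(-3 - 103)) - 12257) = √(((33 - 102)/(-3 - 103))² - 12257) = √((-69/(-106))² - 12257) = √((-69*(-1/106))² - 12257) = √((69/106)² - 12257) = √(4761/11236 - 12257) = √(-137714891/11236) = I*√137714891/106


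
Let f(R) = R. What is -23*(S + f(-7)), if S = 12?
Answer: -115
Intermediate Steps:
-23*(S + f(-7)) = -23*(12 - 7) = -23*5 = -115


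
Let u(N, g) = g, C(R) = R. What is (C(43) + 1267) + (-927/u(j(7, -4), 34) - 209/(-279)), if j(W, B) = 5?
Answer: 12175133/9486 ≈ 1283.5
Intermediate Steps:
(C(43) + 1267) + (-927/u(j(7, -4), 34) - 209/(-279)) = (43 + 1267) + (-927/34 - 209/(-279)) = 1310 + (-927*1/34 - 209*(-1/279)) = 1310 + (-927/34 + 209/279) = 1310 - 251527/9486 = 12175133/9486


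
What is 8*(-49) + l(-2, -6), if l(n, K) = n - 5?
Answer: -399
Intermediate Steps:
l(n, K) = -5 + n
8*(-49) + l(-2, -6) = 8*(-49) + (-5 - 2) = -392 - 7 = -399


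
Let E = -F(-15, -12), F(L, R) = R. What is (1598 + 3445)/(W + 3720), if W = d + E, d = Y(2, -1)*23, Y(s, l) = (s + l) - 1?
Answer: 1681/1244 ≈ 1.3513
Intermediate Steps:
Y(s, l) = -1 + l + s (Y(s, l) = (l + s) - 1 = -1 + l + s)
d = 0 (d = (-1 - 1 + 2)*23 = 0*23 = 0)
E = 12 (E = -1*(-12) = 12)
W = 12 (W = 0 + 12 = 12)
(1598 + 3445)/(W + 3720) = (1598 + 3445)/(12 + 3720) = 5043/3732 = 5043*(1/3732) = 1681/1244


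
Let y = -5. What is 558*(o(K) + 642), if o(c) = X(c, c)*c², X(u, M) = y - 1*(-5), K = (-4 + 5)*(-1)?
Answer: 358236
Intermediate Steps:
K = -1 (K = 1*(-1) = -1)
X(u, M) = 0 (X(u, M) = -5 - 1*(-5) = -5 + 5 = 0)
o(c) = 0 (o(c) = 0*c² = 0)
558*(o(K) + 642) = 558*(0 + 642) = 558*642 = 358236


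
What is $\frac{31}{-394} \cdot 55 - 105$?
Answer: $- \frac{43075}{394} \approx -109.33$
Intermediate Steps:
$\frac{31}{-394} \cdot 55 - 105 = 31 \left(- \frac{1}{394}\right) 55 - 105 = \left(- \frac{31}{394}\right) 55 - 105 = - \frac{1705}{394} - 105 = - \frac{43075}{394}$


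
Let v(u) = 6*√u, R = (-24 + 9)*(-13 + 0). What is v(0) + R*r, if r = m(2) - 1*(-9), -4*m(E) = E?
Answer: 3315/2 ≈ 1657.5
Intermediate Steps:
m(E) = -E/4
R = 195 (R = -15*(-13) = 195)
r = 17/2 (r = -¼*2 - 1*(-9) = -½ + 9 = 17/2 ≈ 8.5000)
v(0) + R*r = 6*√0 + 195*(17/2) = 6*0 + 3315/2 = 0 + 3315/2 = 3315/2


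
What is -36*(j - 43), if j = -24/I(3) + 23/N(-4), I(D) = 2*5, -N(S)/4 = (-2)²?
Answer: 33723/20 ≈ 1686.2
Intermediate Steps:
N(S) = -16 (N(S) = -4*(-2)² = -4*4 = -16)
I(D) = 10
j = -307/80 (j = -24/10 + 23/(-16) = -24*⅒ + 23*(-1/16) = -12/5 - 23/16 = -307/80 ≈ -3.8375)
-36*(j - 43) = -36*(-307/80 - 43) = -36*(-3747/80) = 33723/20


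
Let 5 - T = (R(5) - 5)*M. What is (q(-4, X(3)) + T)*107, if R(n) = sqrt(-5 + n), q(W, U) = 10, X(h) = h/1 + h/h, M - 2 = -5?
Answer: 0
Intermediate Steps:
M = -3 (M = 2 - 5 = -3)
X(h) = 1 + h (X(h) = h*1 + 1 = h + 1 = 1 + h)
T = -10 (T = 5 - (sqrt(-5 + 5) - 5)*(-3) = 5 - (sqrt(0) - 5)*(-3) = 5 - (0 - 5)*(-3) = 5 - (-5)*(-3) = 5 - 1*15 = 5 - 15 = -10)
(q(-4, X(3)) + T)*107 = (10 - 10)*107 = 0*107 = 0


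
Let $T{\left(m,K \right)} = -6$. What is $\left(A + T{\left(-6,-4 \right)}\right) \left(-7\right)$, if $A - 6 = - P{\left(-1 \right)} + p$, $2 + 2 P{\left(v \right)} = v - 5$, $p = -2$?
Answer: $-14$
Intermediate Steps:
$P{\left(v \right)} = - \frac{7}{2} + \frac{v}{2}$ ($P{\left(v \right)} = -1 + \frac{v - 5}{2} = -1 + \frac{-5 + v}{2} = -1 + \left(- \frac{5}{2} + \frac{v}{2}\right) = - \frac{7}{2} + \frac{v}{2}$)
$A = 8$ ($A = 6 - \left(- \frac{3}{2} - \frac{1}{2}\right) = 6 - -2 = 6 + \left(4 - 2\right) = 6 + 2 = 8$)
$\left(A + T{\left(-6,-4 \right)}\right) \left(-7\right) = \left(8 - 6\right) \left(-7\right) = 2 \left(-7\right) = -14$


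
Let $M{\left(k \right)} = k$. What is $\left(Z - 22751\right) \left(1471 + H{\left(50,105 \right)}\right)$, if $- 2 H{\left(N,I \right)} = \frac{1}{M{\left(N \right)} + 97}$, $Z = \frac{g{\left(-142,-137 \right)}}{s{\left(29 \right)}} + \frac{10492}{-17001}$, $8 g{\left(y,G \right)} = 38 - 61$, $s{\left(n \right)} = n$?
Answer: $- \frac{5544183224683961}{165657744} \approx -3.3468 \cdot 10^{7}$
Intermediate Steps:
$g{\left(y,G \right)} = - \frac{23}{8}$ ($g{\left(y,G \right)} = \frac{38 - 61}{8} = \frac{1}{8} \left(-23\right) = - \frac{23}{8}$)
$Z = - \frac{2825167}{3944232}$ ($Z = - \frac{23}{8 \cdot 29} + \frac{10492}{-17001} = \left(- \frac{23}{8}\right) \frac{1}{29} + 10492 \left(- \frac{1}{17001}\right) = - \frac{23}{232} - \frac{10492}{17001} = - \frac{2825167}{3944232} \approx -0.71628$)
$H{\left(N,I \right)} = - \frac{1}{2 \left(97 + N\right)}$ ($H{\left(N,I \right)} = - \frac{1}{2 \left(N + 97\right)} = - \frac{1}{2 \left(97 + N\right)}$)
$\left(Z - 22751\right) \left(1471 + H{\left(50,105 \right)}\right) = \left(- \frac{2825167}{3944232} - 22751\right) \left(1471 - \frac{1}{194 + 2 \cdot 50}\right) = - \frac{89738047399 \left(1471 - \frac{1}{194 + 100}\right)}{3944232} = - \frac{89738047399 \left(1471 - \frac{1}{294}\right)}{3944232} = \left(- \frac{89738047399}{3944232}\right) \frac{432473}{294} = - \frac{5544183224683961}{165657744}$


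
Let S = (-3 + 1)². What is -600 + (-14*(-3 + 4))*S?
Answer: -656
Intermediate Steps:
S = 4 (S = (-2)² = 4)
-600 + (-14*(-3 + 4))*S = -600 - 14*(-3 + 4)*4 = -600 - 14*1*4 = -600 - 14*4 = -600 - 56 = -656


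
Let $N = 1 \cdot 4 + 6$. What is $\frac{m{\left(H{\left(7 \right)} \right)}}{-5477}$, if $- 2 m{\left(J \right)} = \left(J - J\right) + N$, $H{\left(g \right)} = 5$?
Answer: $\frac{5}{5477} \approx 0.00091291$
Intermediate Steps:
$N = 10$ ($N = 4 + 6 = 10$)
$m{\left(J \right)} = -5$ ($m{\left(J \right)} = - \frac{\left(J - J\right) + 10}{2} = - \frac{0 + 10}{2} = \left(- \frac{1}{2}\right) 10 = -5$)
$\frac{m{\left(H{\left(7 \right)} \right)}}{-5477} = - \frac{5}{-5477} = \left(-5\right) \left(- \frac{1}{5477}\right) = \frac{5}{5477}$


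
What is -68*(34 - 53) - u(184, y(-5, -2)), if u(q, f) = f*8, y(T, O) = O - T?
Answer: 1268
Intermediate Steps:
u(q, f) = 8*f
-68*(34 - 53) - u(184, y(-5, -2)) = -68*(34 - 53) - 8*(-2 - 1*(-5)) = -68*(-19) - 8*(-2 + 5) = 1292 - 8*3 = 1292 - 1*24 = 1292 - 24 = 1268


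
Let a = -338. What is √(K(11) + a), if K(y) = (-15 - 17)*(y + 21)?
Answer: I*√1362 ≈ 36.905*I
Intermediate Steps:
K(y) = -672 - 32*y (K(y) = -32*(21 + y) = -672 - 32*y)
√(K(11) + a) = √((-672 - 32*11) - 338) = √((-672 - 352) - 338) = √(-1024 - 338) = √(-1362) = I*√1362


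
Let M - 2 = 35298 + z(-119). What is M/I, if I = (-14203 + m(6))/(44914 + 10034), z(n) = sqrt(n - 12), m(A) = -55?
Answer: -969832200/7129 - 27474*I*sqrt(131)/7129 ≈ -1.3604e+5 - 44.109*I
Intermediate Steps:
z(n) = sqrt(-12 + n)
I = -7129/27474 (I = (-14203 - 55)/(44914 + 10034) = -14258/54948 = -14258*1/54948 = -7129/27474 ≈ -0.25948)
M = 35300 + I*sqrt(131) (M = 2 + (35298 + sqrt(-12 - 119)) = 2 + (35298 + sqrt(-131)) = 2 + (35298 + I*sqrt(131)) = 35300 + I*sqrt(131) ≈ 35300.0 + 11.446*I)
M/I = (35300 + I*sqrt(131))/(-7129/27474) = (35300 + I*sqrt(131))*(-27474/7129) = -969832200/7129 - 27474*I*sqrt(131)/7129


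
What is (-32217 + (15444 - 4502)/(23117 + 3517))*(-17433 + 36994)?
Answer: -8392222928398/13317 ≈ -6.3019e+8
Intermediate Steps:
(-32217 + (15444 - 4502)/(23117 + 3517))*(-17433 + 36994) = (-32217 + 10942/26634)*19561 = (-32217 + 10942*(1/26634))*19561 = (-32217 + 5471/13317)*19561 = -429028318/13317*19561 = -8392222928398/13317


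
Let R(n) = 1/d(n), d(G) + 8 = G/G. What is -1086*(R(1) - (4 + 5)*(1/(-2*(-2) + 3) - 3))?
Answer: -194394/7 ≈ -27771.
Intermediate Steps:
d(G) = -7 (d(G) = -8 + G/G = -8 + 1 = -7)
R(n) = -1/7 (R(n) = 1/(-7) = -1/7)
-1086*(R(1) - (4 + 5)*(1/(-2*(-2) + 3) - 3)) = -1086*(-1/7 - (4 + 5)*(1/(-2*(-2) + 3) - 3)) = -1086*(-1/7 - 9*(1/(4 + 3) - 3)) = -1086*(-1/7 - 9*(1/7 - 3)) = -1086*(-1/7 - 9*(-20)/7) = -1086*(-1/7 - 1*(-180/7)) = -1086*(-1/7 + 180/7) = -1086*179/7 = -194394/7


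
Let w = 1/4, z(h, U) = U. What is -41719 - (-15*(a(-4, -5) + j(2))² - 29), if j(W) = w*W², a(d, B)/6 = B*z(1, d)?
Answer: 177925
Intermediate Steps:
a(d, B) = 6*B*d (a(d, B) = 6*(B*d) = 6*B*d)
w = ¼ ≈ 0.25000
j(W) = W²/4
-41719 - (-15*(a(-4, -5) + j(2))² - 29) = -41719 - (-15*(6*(-5)*(-4) + (¼)*2²)² - 29) = -41719 - (-15*(120 + (¼)*4)² - 29) = -41719 - (-15*(120 + 1)² - 29) = -41719 - (-15*121² - 29) = -41719 - (-15*14641 - 29) = -41719 - (-219615 - 29) = -41719 - 1*(-219644) = -41719 + 219644 = 177925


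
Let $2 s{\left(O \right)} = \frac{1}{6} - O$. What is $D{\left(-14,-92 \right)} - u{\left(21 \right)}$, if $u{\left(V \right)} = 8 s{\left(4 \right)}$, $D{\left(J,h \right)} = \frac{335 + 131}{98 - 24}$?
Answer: $\frac{2401}{111} \approx 21.631$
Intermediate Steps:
$s{\left(O \right)} = \frac{1}{12} - \frac{O}{2}$ ($s{\left(O \right)} = \frac{\frac{1}{6} - O}{2} = \frac{1}{12} - \frac{O}{2}$)
$D{\left(J,h \right)} = \frac{233}{37}$ ($D{\left(J,h \right)} = \frac{466}{74} = 466 \cdot \frac{1}{74} = \frac{233}{37}$)
$u{\left(V \right)} = - \frac{46}{3}$ ($u{\left(V \right)} = 8 \left(\frac{1}{12} - 2\right) = 8 \left(- \frac{23}{12}\right) = - \frac{46}{3}$)
$D{\left(-14,-92 \right)} - u{\left(21 \right)} = \frac{233}{37} - - \frac{46}{3} = \frac{233}{37} + \frac{46}{3} = \frac{2401}{111}$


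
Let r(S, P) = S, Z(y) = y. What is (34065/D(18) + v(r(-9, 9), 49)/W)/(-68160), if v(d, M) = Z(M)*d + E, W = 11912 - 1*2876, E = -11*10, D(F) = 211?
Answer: -307695079/129953583360 ≈ -0.0023677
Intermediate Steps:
E = -110
W = 9036 (W = 11912 - 2876 = 9036)
v(d, M) = -110 + M*d (v(d, M) = M*d - 110 = -110 + M*d)
(34065/D(18) + v(r(-9, 9), 49)/W)/(-68160) = (34065/211 + (-110 + 49*(-9))/9036)/(-68160) = (34065*(1/211) + (-110 - 441)*(1/9036))*(-1/68160) = (34065/211 - 551*1/9036)*(-1/68160) = (34065/211 - 551/9036)*(-1/68160) = (307695079/1906596)*(-1/68160) = -307695079/129953583360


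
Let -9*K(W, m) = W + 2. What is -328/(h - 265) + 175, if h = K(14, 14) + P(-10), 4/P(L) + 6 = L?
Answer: 1694083/9613 ≈ 176.23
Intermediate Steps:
K(W, m) = -2/9 - W/9 (K(W, m) = -(W + 2)/9 = -(2 + W)/9 = -2/9 - W/9)
P(L) = 4/(-6 + L)
h = -73/36 (h = (-2/9 - ⅑*14) + 4/(-6 - 10) = (-2/9 - 14/9) + 4/(-16) = -16/9 + 4*(-1/16) = -16/9 - ¼ = -73/36 ≈ -2.0278)
-328/(h - 265) + 175 = -328/(-73/36 - 265) + 175 = -328/(-9613/36) + 175 = -36/9613*(-328) + 175 = 11808/9613 + 175 = 1694083/9613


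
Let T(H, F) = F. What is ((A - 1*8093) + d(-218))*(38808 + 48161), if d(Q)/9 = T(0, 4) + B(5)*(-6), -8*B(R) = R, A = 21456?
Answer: 4672931339/4 ≈ 1.1682e+9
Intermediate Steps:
B(R) = -R/8
d(Q) = 279/4 (d(Q) = 9*(4 - ⅛*5*(-6)) = 9*(4 - 5/8*(-6)) = 9*(4 + 15/4) = 9*(31/4) = 279/4)
((A - 1*8093) + d(-218))*(38808 + 48161) = ((21456 - 1*8093) + 279/4)*(38808 + 48161) = ((21456 - 8093) + 279/4)*86969 = (13363 + 279/4)*86969 = (53731/4)*86969 = 4672931339/4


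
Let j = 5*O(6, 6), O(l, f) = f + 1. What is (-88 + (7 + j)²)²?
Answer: 2808976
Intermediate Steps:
O(l, f) = 1 + f
j = 35 (j = 5*(1 + 6) = 5*7 = 35)
(-88 + (7 + j)²)² = (-88 + (7 + 35)²)² = (-88 + 42²)² = (-88 + 1764)² = 1676² = 2808976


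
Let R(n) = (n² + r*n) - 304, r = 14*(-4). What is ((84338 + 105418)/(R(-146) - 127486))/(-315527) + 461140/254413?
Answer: 794589763601426/438377245925111 ≈ 1.8126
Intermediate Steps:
r = -56
R(n) = -304 + n² - 56*n (R(n) = (n² - 56*n) - 304 = -304 + n² - 56*n)
((84338 + 105418)/(R(-146) - 127486))/(-315527) + 461140/254413 = ((84338 + 105418)/((-304 + (-146)² - 56*(-146)) - 127486))/(-315527) + 461140/254413 = (189756/((-304 + 21316 + 8176) - 127486))*(-1/315527) + 461140*(1/254413) = (189756/(29188 - 127486))*(-1/315527) + 461140/254413 = (189756/(-98298))*(-1/315527) + 461140/254413 = (189756*(-1/98298))*(-1/315527) + 461140/254413 = -10542/5461*(-1/315527) + 461140/254413 = 10542/1723092947 + 461140/254413 = 794589763601426/438377245925111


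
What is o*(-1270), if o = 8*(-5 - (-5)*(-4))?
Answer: 254000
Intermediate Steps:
o = -200 (o = 8*(-5 - 1*20) = 8*(-5 - 20) = 8*(-25) = -200)
o*(-1270) = -200*(-1270) = 254000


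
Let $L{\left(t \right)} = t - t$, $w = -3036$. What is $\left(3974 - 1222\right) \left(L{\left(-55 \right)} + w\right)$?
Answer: $-8355072$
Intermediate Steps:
$L{\left(t \right)} = 0$
$\left(3974 - 1222\right) \left(L{\left(-55 \right)} + w\right) = \left(3974 - 1222\right) \left(0 - 3036\right) = 2752 \left(-3036\right) = -8355072$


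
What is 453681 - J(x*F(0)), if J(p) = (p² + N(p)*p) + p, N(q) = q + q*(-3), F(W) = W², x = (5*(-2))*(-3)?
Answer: 453681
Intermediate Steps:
x = 30 (x = -10*(-3) = 30)
N(q) = -2*q (N(q) = q - 3*q = -2*q)
J(p) = p - p² (J(p) = (p² + (-2*p)*p) + p = (p² - 2*p²) + p = -p² + p = p - p²)
453681 - J(x*F(0)) = 453681 - 30*0²*(1 - 30*0²) = 453681 - 30*0*(1 - 30*0) = 453681 - 0*(1 - 1*0) = 453681 - 0*(1 + 0) = 453681 - 0 = 453681 - 1*0 = 453681 + 0 = 453681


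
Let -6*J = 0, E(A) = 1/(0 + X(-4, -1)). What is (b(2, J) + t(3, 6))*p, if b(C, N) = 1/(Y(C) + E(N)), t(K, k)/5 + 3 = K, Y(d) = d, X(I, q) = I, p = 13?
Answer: 52/7 ≈ 7.4286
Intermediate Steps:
E(A) = -¼ (E(A) = 1/(0 - 4) = 1/(-4) = -¼)
t(K, k) = -15 + 5*K
J = 0 (J = -⅙*0 = 0)
b(C, N) = 1/(-¼ + C) (b(C, N) = 1/(C - ¼) = 1/(-¼ + C))
(b(2, J) + t(3, 6))*p = (4/(-1 + 4*2) + (-15 + 5*3))*13 = (4/(-1 + 8) + (-15 + 15))*13 = (4/7 + 0)*13 = (4/7)*13 = 52/7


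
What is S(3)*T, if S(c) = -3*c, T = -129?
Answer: 1161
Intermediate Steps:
S(3)*T = -3*3*(-129) = -9*(-129) = 1161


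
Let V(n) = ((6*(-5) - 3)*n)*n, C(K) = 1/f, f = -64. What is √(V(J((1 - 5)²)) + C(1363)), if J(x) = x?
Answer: I*√540673/8 ≈ 91.913*I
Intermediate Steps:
C(K) = -1/64 (C(K) = 1/(-64) = -1/64)
V(n) = -33*n² (V(n) = ((-30 - 3)*n)*n = (-33*n)*n = -33*n²)
√(V(J((1 - 5)²)) + C(1363)) = √(-33*(1 - 5)⁴ - 1/64) = √(-33*((-4)²)² - 1/64) = √(-33*16² - 1/64) = √(-33*256 - 1/64) = √(-8448 - 1/64) = √(-540673/64) = I*√540673/8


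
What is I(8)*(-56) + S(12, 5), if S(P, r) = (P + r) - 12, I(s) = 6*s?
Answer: -2683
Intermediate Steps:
S(P, r) = -12 + P + r
I(8)*(-56) + S(12, 5) = (6*8)*(-56) + (-12 + 12 + 5) = 48*(-56) + 5 = -2688 + 5 = -2683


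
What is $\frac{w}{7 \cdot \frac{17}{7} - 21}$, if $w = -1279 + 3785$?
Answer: $- \frac{1253}{2} \approx -626.5$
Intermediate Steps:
$w = 2506$
$\frac{w}{7 \cdot \frac{17}{7} - 21} = \frac{2506}{7 \cdot \frac{17}{7} - 21} = \frac{2506}{17 - 21} = \frac{2506}{-4} = 2506 \left(- \frac{1}{4}\right) = - \frac{1253}{2}$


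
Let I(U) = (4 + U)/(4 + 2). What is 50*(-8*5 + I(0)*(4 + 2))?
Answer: -1800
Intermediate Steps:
I(U) = 2/3 + U/6 (I(U) = (4 + U)/6 = (4 + U)*(1/6) = 2/3 + U/6)
50*(-8*5 + I(0)*(4 + 2)) = 50*(-8*5 + (2/3 + (1/6)*0)*(4 + 2)) = 50*(-40 + (2/3 + 0)*6) = 50*(-40 + (2/3)*6) = 50*(-40 + 4) = 50*(-36) = -1800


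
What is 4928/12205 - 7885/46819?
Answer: 134487607/571425895 ≈ 0.23535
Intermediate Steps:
4928/12205 - 7885/46819 = 134487607/571425895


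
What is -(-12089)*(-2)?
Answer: -24178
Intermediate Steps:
-(-12089)*(-2) = -77*314 = -24178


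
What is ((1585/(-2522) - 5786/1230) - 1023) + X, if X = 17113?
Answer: 24947801779/1551030 ≈ 16085.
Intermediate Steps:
((1585/(-2522) - 5786/1230) - 1023) + X = ((1585/(-2522) - 5786/1230) - 1023) + 17113 = ((1585*(-1/2522) - 5786*1/1230) - 1023) + 17113 = ((-1585/2522 - 2893/615) - 1023) + 17113 = (-8270921/1551030 - 1023) + 17113 = -1594974611/1551030 + 17113 = 24947801779/1551030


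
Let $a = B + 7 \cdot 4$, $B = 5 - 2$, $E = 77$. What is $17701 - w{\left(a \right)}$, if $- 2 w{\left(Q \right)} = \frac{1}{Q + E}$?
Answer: $\frac{3823417}{216} \approx 17701.0$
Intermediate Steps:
$B = 3$
$a = 31$ ($a = 3 + 7 \cdot 4 = 3 + 28 = 31$)
$w{\left(Q \right)} = - \frac{1}{2 \left(77 + Q\right)}$ ($w{\left(Q \right)} = - \frac{1}{2 \left(Q + 77\right)} = - \frac{1}{2 \left(77 + Q\right)}$)
$17701 - w{\left(a \right)} = 17701 - - \frac{1}{154 + 2 \cdot 31} = 17701 - - \frac{1}{154 + 62} = 17701 - - \frac{1}{216} = 17701 + \frac{1}{216} = \frac{3823417}{216}$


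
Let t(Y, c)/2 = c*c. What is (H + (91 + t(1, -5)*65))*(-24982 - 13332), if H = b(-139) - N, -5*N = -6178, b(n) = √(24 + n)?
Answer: -403331478/5 - 38314*I*√115 ≈ -8.0666e+7 - 4.1087e+5*I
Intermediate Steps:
N = 6178/5 (N = -⅕*(-6178) = 6178/5 ≈ 1235.6)
t(Y, c) = 2*c² (t(Y, c) = 2*(c*c) = 2*c²)
H = -6178/5 + I*√115 (H = √(24 - 139) - 1*6178/5 = √(-115) - 6178/5 = I*√115 - 6178/5 = -6178/5 + I*√115 ≈ -1235.6 + 10.724*I)
(H + (91 + t(1, -5)*65))*(-24982 - 13332) = ((-6178/5 + I*√115) + (91 + (2*(-5)²)*65))*(-24982 - 13332) = ((-6178/5 + I*√115) + (91 + (2*25)*65))*(-38314) = ((-6178/5 + I*√115) + (91 + 50*65))*(-38314) = ((-6178/5 + I*√115) + (91 + 3250))*(-38314) = ((-6178/5 + I*√115) + 3341)*(-38314) = (10527/5 + I*√115)*(-38314) = -403331478/5 - 38314*I*√115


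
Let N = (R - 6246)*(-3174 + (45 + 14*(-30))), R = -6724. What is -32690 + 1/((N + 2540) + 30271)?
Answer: -1505810617289/46063341 ≈ -32690.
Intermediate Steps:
N = 46030530 (N = (-6724 - 6246)*(-3174 + (45 + 14*(-30))) = -12970*(-3174 + (45 - 420)) = -12970*(-3174 - 375) = -12970*(-3549) = 46030530)
-32690 + 1/((N + 2540) + 30271) = -32690 + 1/((46030530 + 2540) + 30271) = -32690 + 1/(46033070 + 30271) = -32690 + 1/46063341 = -1505810617289/46063341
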